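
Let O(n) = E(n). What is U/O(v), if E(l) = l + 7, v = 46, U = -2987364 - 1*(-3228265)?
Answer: 240901/53 ≈ 4545.3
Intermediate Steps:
U = 240901 (U = -2987364 + 3228265 = 240901)
E(l) = 7 + l
O(n) = 7 + n
U/O(v) = 240901/(7 + 46) = 240901/53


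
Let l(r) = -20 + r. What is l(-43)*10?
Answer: -630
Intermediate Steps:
l(-43)*10 = (-20 - 43)*10 = -63*10 = -630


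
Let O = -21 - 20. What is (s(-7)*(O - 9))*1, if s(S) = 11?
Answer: -550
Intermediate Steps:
O = -41
(s(-7)*(O - 9))*1 = (11*(-41 - 9))*1 = (11*(-50))*1 = -550*1 = -550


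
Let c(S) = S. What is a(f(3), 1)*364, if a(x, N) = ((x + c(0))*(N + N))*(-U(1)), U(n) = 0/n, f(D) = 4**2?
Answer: 0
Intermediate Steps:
f(D) = 16
U(n) = 0
a(x, N) = 0 (a(x, N) = ((x + 0)*(N + N))*(-1*0) = (x*(2*N))*0 = (2*N*x)*0 = 0)
a(f(3), 1)*364 = 0*364 = 0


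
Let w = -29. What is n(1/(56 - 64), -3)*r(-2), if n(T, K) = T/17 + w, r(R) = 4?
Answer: -3945/34 ≈ -116.03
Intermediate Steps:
n(T, K) = -29 + T/17 (n(T, K) = T/17 - 29 = -29 + T/17)
n(1/(56 - 64), -3)*r(-2) = (-29 + 1/(17*(56 - 64)))*4 = (-29 + (1/17)/(-8))*4 = (-29 + (1/17)*(-⅛))*4 = (-29 - 1/136)*4 = -3945/136*4 = -3945/34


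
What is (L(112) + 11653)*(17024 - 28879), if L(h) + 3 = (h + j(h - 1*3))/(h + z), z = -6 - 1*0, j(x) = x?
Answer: -14642359455/106 ≈ -1.3814e+8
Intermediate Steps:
z = -6 (z = -6 + 0 = -6)
L(h) = -3 + (-3 + 2*h)/(-6 + h) (L(h) = -3 + (h + (h - 1*3))/(h - 6) = -3 + (h + (h - 3))/(-6 + h) = -3 + (h + (-3 + h))/(-6 + h) = -3 + (-3 + 2*h)/(-6 + h))
(L(112) + 11653)*(17024 - 28879) = ((15 - 1*112)/(-6 + 112) + 11653)*(17024 - 28879) = ((15 - 112)/106 + 11653)*(-11855) = ((1/106)*(-97) + 11653)*(-11855) = (-97/106 + 11653)*(-11855) = (1235121/106)*(-11855) = -14642359455/106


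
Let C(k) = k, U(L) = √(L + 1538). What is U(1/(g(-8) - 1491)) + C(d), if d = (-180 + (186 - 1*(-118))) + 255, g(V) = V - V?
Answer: 379 + √3419097087/1491 ≈ 418.22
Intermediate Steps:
g(V) = 0
d = 379 (d = (-180 + (186 + 118)) + 255 = (-180 + 304) + 255 = 124 + 255 = 379)
U(L) = √(1538 + L)
U(1/(g(-8) - 1491)) + C(d) = √(1538 + 1/(0 - 1491)) + 379 = √(1538 + 1/(-1491)) + 379 = √(1538 - 1/1491) + 379 = √(2293157/1491) + 379 = √3419097087/1491 + 379 = 379 + √3419097087/1491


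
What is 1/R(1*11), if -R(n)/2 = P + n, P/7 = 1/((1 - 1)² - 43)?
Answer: -43/932 ≈ -0.046137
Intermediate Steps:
P = -7/43 (P = 7/((1 - 1)² - 43) = 7/(0² - 43) = 7/(0 - 43) = 7/(-43) = 7*(-1/43) = -7/43 ≈ -0.16279)
R(n) = 14/43 - 2*n (R(n) = -2*(-7/43 + n) = 14/43 - 2*n)
1/R(1*11) = 1/(14/43 - 2*11) = 1/(14/43 - 22) = 1/(-932/43) = -43/932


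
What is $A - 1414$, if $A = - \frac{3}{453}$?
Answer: $- \frac{213515}{151} \approx -1414.0$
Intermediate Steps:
$A = - \frac{1}{151}$ ($A = \left(-3\right) \frac{1}{453} = - \frac{1}{151} \approx -0.0066225$)
$A - 1414 = - \frac{1}{151} - 1414 = - \frac{213515}{151}$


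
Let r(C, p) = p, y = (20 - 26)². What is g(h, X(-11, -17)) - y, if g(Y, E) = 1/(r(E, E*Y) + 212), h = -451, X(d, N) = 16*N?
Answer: -4423823/122884 ≈ -36.000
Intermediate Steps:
y = 36 (y = (-6)² = 36)
g(Y, E) = 1/(212 + E*Y) (g(Y, E) = 1/(E*Y + 212) = 1/(212 + E*Y))
g(h, X(-11, -17)) - y = 1/(212 + (16*(-17))*(-451)) - 1*36 = 1/(212 - 272*(-451)) - 36 = 1/(212 + 122672) - 36 = 1/122884 - 36 = -4423823/122884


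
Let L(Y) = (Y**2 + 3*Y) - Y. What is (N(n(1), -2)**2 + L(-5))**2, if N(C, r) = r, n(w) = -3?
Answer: 361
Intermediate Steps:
L(Y) = Y**2 + 2*Y
(N(n(1), -2)**2 + L(-5))**2 = ((-2)**2 - 5*(2 - 5))**2 = (4 - 5*(-3))**2 = (4 + 15)**2 = 19**2 = 361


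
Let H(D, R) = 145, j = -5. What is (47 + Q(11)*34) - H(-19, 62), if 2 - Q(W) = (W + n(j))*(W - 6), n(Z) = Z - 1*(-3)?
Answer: -1560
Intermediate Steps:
n(Z) = 3 + Z (n(Z) = Z + 3 = 3 + Z)
Q(W) = 2 - (-6 + W)*(-2 + W) (Q(W) = 2 - (W + (3 - 5))*(W - 6) = 2 - (W - 2)*(-6 + W) = 2 - (-2 + W)*(-6 + W) = 2 - (-6 + W)*(-2 + W))
(47 + Q(11)*34) - H(-19, 62) = (47 + (-10 - 1*11² + 8*11)*34) - 1*145 = (47 + (-10 - 1*121 + 88)*34) - 145 = (47 + (-10 - 121 + 88)*34) - 145 = (47 - 43*34) - 145 = (47 - 1462) - 145 = -1415 - 145 = -1560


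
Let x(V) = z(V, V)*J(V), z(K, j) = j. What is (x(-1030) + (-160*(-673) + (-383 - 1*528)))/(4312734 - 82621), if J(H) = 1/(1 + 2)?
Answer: 319277/12690339 ≈ 0.025159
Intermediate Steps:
J(H) = ⅓ (J(H) = 1/3 = ⅓)
x(V) = V/3 (x(V) = V*(⅓) = V/3)
(x(-1030) + (-160*(-673) + (-383 - 1*528)))/(4312734 - 82621) = ((⅓)*(-1030) + (-160*(-673) + (-383 - 1*528)))/(4312734 - 82621) = (-1030/3 + (107680 + (-383 - 528)))/4230113 = (-1030/3 + (107680 - 911))*(1/4230113) = (-1030/3 + 106769)*(1/4230113) = (319277/3)*(1/4230113) = 319277/12690339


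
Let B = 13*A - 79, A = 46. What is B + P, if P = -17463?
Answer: -16944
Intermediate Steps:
B = 519 (B = 13*46 - 79 = 598 - 79 = 519)
B + P = 519 - 17463 = -16944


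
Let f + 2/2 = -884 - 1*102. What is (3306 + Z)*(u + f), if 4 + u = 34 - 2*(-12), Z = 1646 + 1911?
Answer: -6403179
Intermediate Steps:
Z = 3557
f = -987 (f = -1 + (-884 - 1*102) = -1 + (-884 - 102) = -1 - 986 = -987)
u = 54 (u = -4 + (34 - 2*(-12)) = -4 + (34 + 24) = -4 + 58 = 54)
(3306 + Z)*(u + f) = (3306 + 3557)*(54 - 987) = 6863*(-933) = -6403179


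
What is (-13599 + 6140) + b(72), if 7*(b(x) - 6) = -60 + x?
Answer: -52159/7 ≈ -7451.3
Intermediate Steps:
b(x) = -18/7 + x/7 (b(x) = 6 + (-60 + x)/7 = 6 + (-60/7 + x/7) = -18/7 + x/7)
(-13599 + 6140) + b(72) = (-13599 + 6140) + (-18/7 + (1/7)*72) = -7459 + (-18/7 + 72/7) = -7459 + 54/7 = -52159/7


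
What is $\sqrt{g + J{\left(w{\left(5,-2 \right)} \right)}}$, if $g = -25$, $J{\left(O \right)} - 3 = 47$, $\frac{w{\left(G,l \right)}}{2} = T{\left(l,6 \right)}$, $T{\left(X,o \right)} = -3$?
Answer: $5$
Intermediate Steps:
$w{\left(G,l \right)} = -6$ ($w{\left(G,l \right)} = 2 \left(-3\right) = -6$)
$J{\left(O \right)} = 50$ ($J{\left(O \right)} = 3 + 47 = 50$)
$\sqrt{g + J{\left(w{\left(5,-2 \right)} \right)}} = \sqrt{-25 + 50} = \sqrt{25} = 5$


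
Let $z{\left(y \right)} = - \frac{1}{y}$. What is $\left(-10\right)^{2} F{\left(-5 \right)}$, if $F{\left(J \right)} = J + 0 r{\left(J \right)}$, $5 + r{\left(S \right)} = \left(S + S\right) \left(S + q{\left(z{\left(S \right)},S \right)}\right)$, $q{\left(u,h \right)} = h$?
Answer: $-500$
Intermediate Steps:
$r{\left(S \right)} = -5 + 4 S^{2}$ ($r{\left(S \right)} = -5 + \left(S + S\right) \left(S + S\right) = -5 + 2 S 2 S = -5 + 4 S^{2}$)
$F{\left(J \right)} = J$ ($F{\left(J \right)} = J + 0 \left(-5 + 4 J^{2}\right) = J + 0 = J$)
$\left(-10\right)^{2} F{\left(-5 \right)} = \left(-10\right)^{2} \left(-5\right) = 100 \left(-5\right) = -500$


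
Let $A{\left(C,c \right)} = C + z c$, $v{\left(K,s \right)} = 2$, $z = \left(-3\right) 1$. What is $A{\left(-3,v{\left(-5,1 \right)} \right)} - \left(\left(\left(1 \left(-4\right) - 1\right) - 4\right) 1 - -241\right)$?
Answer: $-241$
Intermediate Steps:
$z = -3$
$A{\left(C,c \right)} = C - 3 c$
$A{\left(-3,v{\left(-5,1 \right)} \right)} - \left(\left(\left(1 \left(-4\right) - 1\right) - 4\right) 1 - -241\right) = \left(-3 - 6\right) - \left(\left(\left(1 \left(-4\right) - 1\right) - 4\right) 1 - -241\right) = \left(-3 - 6\right) - \left(\left(\left(-4 - 1\right) - 4\right) 1 + 241\right) = -9 - \left(\left(-5 - 4\right) 1 + 241\right) = -9 - \left(\left(-9\right) 1 + 241\right) = -9 - \left(-9 + 241\right) = -9 - 232 = -241$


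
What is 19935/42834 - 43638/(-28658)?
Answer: 58106841/29227066 ≈ 1.9881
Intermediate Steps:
19935/42834 - 43638/(-28658) = 19935*(1/42834) - 43638*(-1/28658) = 6645/14278 + 3117/2047 = 58106841/29227066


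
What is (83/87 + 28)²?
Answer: 6345361/7569 ≈ 838.33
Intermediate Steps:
(83/87 + 28)² = (2519/87)² = 6345361/7569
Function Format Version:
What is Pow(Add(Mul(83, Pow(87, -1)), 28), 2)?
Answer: Rational(6345361, 7569) ≈ 838.33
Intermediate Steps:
Pow(Add(Mul(83, Pow(87, -1)), 28), 2) = Pow(Add(Mul(83, Rational(1, 87)), 28), 2) = Pow(Add(Rational(83, 87), 28), 2) = Pow(Rational(2519, 87), 2) = Rational(6345361, 7569)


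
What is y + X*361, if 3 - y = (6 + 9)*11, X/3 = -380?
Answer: -411702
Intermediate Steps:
X = -1140 (X = 3*(-380) = -1140)
y = -162 (y = 3 - (6 + 9)*11 = 3 - 15*11 = 3 - 1*165 = 3 - 165 = -162)
y + X*361 = -162 - 1140*361 = -162 - 411540 = -411702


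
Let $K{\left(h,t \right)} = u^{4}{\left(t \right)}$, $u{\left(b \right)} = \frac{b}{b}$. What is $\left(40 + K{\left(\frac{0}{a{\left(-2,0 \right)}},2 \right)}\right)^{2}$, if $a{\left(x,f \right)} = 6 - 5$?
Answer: $1681$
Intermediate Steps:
$a{\left(x,f \right)} = 1$ ($a{\left(x,f \right)} = 6 - 5 = 1$)
$u{\left(b \right)} = 1$
$K{\left(h,t \right)} = 1$ ($K{\left(h,t \right)} = 1^{4} = 1$)
$\left(40 + K{\left(\frac{0}{a{\left(-2,0 \right)}},2 \right)}\right)^{2} = \left(40 + 1\right)^{2} = 41^{2} = 1681$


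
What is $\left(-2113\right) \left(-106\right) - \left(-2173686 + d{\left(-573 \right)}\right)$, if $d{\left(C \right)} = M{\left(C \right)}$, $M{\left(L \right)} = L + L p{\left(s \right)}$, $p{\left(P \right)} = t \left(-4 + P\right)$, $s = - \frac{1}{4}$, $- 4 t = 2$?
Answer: $\frac{19195637}{8} \approx 2.3995 \cdot 10^{6}$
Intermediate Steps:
$t = - \frac{1}{2}$ ($t = \left(- \frac{1}{4}\right) 2 = - \frac{1}{2} \approx -0.5$)
$s = - \frac{1}{4}$ ($s = \left(-1\right) \frac{1}{4} = - \frac{1}{4} \approx -0.25$)
$p{\left(P \right)} = 2 - \frac{P}{2}$ ($p{\left(P \right)} = - \frac{-4 + P}{2} = 2 - \frac{P}{2}$)
$M{\left(L \right)} = \frac{25 L}{8}$ ($M{\left(L \right)} = L + L \left(2 - - \frac{1}{8}\right) = L + L \left(2 + \frac{1}{8}\right) = L + L \frac{17}{8} = L + \frac{17 L}{8} = \frac{25 L}{8}$)
$d{\left(C \right)} = \frac{25 C}{8}$
$\left(-2113\right) \left(-106\right) - \left(-2173686 + d{\left(-573 \right)}\right) = \left(-2113\right) \left(-106\right) - \left(-2173686 + \frac{25}{8} \left(-573\right)\right) = 223978 - \left(-2173686 - \frac{14325}{8}\right) = 223978 - - \frac{17403813}{8} = 223978 + \frac{17403813}{8} = \frac{19195637}{8}$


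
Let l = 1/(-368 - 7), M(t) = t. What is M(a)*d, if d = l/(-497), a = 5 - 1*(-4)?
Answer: 3/62125 ≈ 4.8290e-5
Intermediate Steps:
a = 9 (a = 5 + 4 = 9)
l = -1/375 (l = 1/(-375) = -1/375 ≈ -0.0026667)
d = 1/186375 (d = -1/375/(-497) = -1/375*(-1/497) = 1/186375 ≈ 5.3655e-6)
M(a)*d = 9*(1/186375) = 3/62125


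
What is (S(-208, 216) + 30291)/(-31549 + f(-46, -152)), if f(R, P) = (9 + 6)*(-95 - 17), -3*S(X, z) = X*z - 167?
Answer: -19424/14241 ≈ -1.3639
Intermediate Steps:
S(X, z) = 167/3 - X*z/3 (S(X, z) = -(X*z - 167)/3 = -(-167 + X*z)/3 = 167/3 - X*z/3)
f(R, P) = -1680 (f(R, P) = 15*(-112) = -1680)
(S(-208, 216) + 30291)/(-31549 + f(-46, -152)) = ((167/3 - ⅓*(-208)*216) + 30291)/(-31549 - 1680) = ((167/3 + 14976) + 30291)/(-33229) = (45095/3 + 30291)*(-1/33229) = (135968/3)*(-1/33229) = -19424/14241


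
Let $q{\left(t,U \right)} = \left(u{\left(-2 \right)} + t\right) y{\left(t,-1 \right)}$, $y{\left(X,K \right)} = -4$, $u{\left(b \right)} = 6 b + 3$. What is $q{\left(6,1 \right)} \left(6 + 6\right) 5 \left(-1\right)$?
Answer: $-720$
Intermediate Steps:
$u{\left(b \right)} = 3 + 6 b$
$q{\left(t,U \right)} = 36 - 4 t$ ($q{\left(t,U \right)} = \left(\left(3 + 6 \left(-2\right)\right) + t\right) \left(-4\right) = \left(\left(3 - 12\right) + t\right) \left(-4\right) = \left(-9 + t\right) \left(-4\right) = 36 - 4 t$)
$q{\left(6,1 \right)} \left(6 + 6\right) 5 \left(-1\right) = \left(36 - 24\right) \left(6 + 6\right) 5 \left(-1\right) = \left(36 - 24\right) 12 \cdot 5 \left(-1\right) = 12 \cdot 60 \left(-1\right) = 720 \left(-1\right) = -720$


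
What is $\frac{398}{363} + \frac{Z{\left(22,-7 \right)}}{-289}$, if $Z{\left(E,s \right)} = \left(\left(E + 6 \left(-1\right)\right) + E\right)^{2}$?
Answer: $- \frac{409150}{104907} \approx -3.9001$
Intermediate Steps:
$Z{\left(E,s \right)} = \left(-6 + 2 E\right)^{2}$ ($Z{\left(E,s \right)} = \left(\left(E - 6\right) + E\right)^{2} = \left(\left(-6 + E\right) + E\right)^{2} = \left(-6 + 2 E\right)^{2}$)
$\frac{398}{363} + \frac{Z{\left(22,-7 \right)}}{-289} = \frac{398}{363} + \frac{4 \left(-3 + 22\right)^{2}}{-289} = 398 \cdot \frac{1}{363} + 4 \cdot 19^{2} \left(- \frac{1}{289}\right) = \frac{398}{363} + 4 \cdot 361 \left(- \frac{1}{289}\right) = \frac{398}{363} + 1444 \left(- \frac{1}{289}\right) = \frac{398}{363} - \frac{1444}{289} = - \frac{409150}{104907}$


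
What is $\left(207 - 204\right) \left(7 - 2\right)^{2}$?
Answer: $75$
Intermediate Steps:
$\left(207 - 204\right) \left(7 - 2\right)^{2} = 3 \cdot 5^{2} = 3 \cdot 25 = 75$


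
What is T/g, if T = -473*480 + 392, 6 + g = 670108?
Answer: -113324/335051 ≈ -0.33823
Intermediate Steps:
g = 670102 (g = -6 + 670108 = 670102)
T = -226648 (T = -227040 + 392 = -226648)
T/g = -226648/670102 = -226648*1/670102 = -113324/335051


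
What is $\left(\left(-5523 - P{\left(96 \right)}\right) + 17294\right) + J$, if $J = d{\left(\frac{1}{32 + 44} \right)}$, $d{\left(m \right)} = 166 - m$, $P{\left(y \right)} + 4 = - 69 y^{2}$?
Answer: $\frac{49236219}{76} \approx 6.4785 \cdot 10^{5}$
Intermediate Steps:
$P{\left(y \right)} = -4 - 69 y^{2}$
$J = \frac{12615}{76}$ ($J = 166 - \frac{1}{32 + 44} = 166 - \frac{1}{76} = \frac{12615}{76} \approx 165.99$)
$\left(\left(-5523 - P{\left(96 \right)}\right) + 17294\right) + J = \left(\left(-5523 - \left(-4 - 69 \cdot 96^{2}\right)\right) + 17294\right) + \frac{12615}{76} = \left(\left(-5523 - \left(-4 - 635904\right)\right) + 17294\right) + \frac{12615}{76} = \left(\left(-5523 - -635908\right) + 17294\right) + \frac{12615}{76} = \left(\left(-5523 + 635908\right) + 17294\right) + \frac{12615}{76} = \left(630385 + 17294\right) + \frac{12615}{76} = 647679 + \frac{12615}{76} = \frac{49236219}{76}$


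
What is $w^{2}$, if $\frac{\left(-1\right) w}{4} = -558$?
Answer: $4981824$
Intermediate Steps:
$w = 2232$ ($w = \left(-4\right) \left(-558\right) = 2232$)
$w^{2} = 2232^{2} = 4981824$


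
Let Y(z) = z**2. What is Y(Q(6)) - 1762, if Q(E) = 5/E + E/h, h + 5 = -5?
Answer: -1585751/900 ≈ -1761.9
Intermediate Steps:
h = -10 (h = -5 - 5 = -10)
Q(E) = 5/E - E/10 (Q(E) = 5/E + E/(-10) = 5/E + E*(-1/10) = 5/E - E/10)
Y(Q(6)) - 1762 = (5/6 - 1/10*6)**2 - 1762 = (5*(1/6) - 3/5)**2 - 1762 = (5/6 - 3/5)**2 - 1762 = (7/30)**2 - 1762 = 49/900 - 1762 = -1585751/900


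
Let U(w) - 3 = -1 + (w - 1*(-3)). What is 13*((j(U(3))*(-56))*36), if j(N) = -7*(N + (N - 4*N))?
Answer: -2935296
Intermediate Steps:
U(w) = 5 + w (U(w) = 3 + (-1 + (w - 1*(-3))) = 3 + (-1 + (w + 3)) = 3 + (-1 + (3 + w)) = 3 + (2 + w) = 5 + w)
j(N) = 14*N (j(N) = -7*(N - 3*N) = -(-14)*N = 14*N)
13*((j(U(3))*(-56))*36) = 13*(((14*(5 + 3))*(-56))*36) = 13*(((14*8)*(-56))*36) = 13*((112*(-56))*36) = 13*(-6272*36) = 13*(-225792) = -2935296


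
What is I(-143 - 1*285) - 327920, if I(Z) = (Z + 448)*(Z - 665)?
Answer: -349780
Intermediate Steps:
I(Z) = (-665 + Z)*(448 + Z) (I(Z) = (448 + Z)*(-665 + Z) = (-665 + Z)*(448 + Z))
I(-143 - 1*285) - 327920 = (-297920 + (-143 - 1*285)² - 217*(-143 - 1*285)) - 327920 = (-297920 + (-143 - 285)² - 217*(-143 - 285)) - 327920 = (-297920 + (-428)² - 217*(-428)) - 327920 = (-297920 + 183184 + 92876) - 327920 = -21860 - 327920 = -349780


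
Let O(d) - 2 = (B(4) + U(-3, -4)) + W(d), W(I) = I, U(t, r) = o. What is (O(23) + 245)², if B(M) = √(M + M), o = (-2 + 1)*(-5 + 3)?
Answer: 73992 + 1088*√2 ≈ 75531.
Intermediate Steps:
o = 2 (o = -1*(-2) = 2)
U(t, r) = 2
B(M) = √2*√M (B(M) = √(2*M) = √2*√M)
O(d) = 4 + d + 2*√2 (O(d) = 2 + ((√2*√4 + 2) + d) = 2 + ((√2*2 + 2) + d) = 2 + ((2*√2 + 2) + d) = 2 + ((2 + 2*√2) + d) = 2 + (2 + d + 2*√2) = 4 + d + 2*√2)
(O(23) + 245)² = ((4 + 23 + 2*√2) + 245)² = ((27 + 2*√2) + 245)² = (272 + 2*√2)²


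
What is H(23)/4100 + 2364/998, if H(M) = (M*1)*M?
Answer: 5110171/2045900 ≈ 2.4978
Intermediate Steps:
H(M) = M**2 (H(M) = M*M = M**2)
H(23)/4100 + 2364/998 = 23**2/4100 + 2364/998 = 529*(1/4100) + 2364*(1/998) = 529/4100 + 1182/499 = 5110171/2045900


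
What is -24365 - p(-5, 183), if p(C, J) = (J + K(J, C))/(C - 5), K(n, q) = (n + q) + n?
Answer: -121553/5 ≈ -24311.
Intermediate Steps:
K(n, q) = q + 2*n
p(C, J) = (C + 3*J)/(-5 + C) (p(C, J) = (J + (C + 2*J))/(C - 5) = (C + 3*J)/(-5 + C))
-24365 - p(-5, 183) = -24365 - (-5 + 3*183)/(-5 - 5) = -24365 - (-5 + 549)/(-10) = -24365 - (-1)*544/10 = -24365 - 1*(-272/5) = -24365 + 272/5 = -121553/5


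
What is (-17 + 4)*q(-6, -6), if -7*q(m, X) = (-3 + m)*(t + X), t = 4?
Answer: 234/7 ≈ 33.429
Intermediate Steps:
q(m, X) = -(-3 + m)*(4 + X)/7
(-17 + 4)*q(-6, -6) = (-17 + 4)*(12/7 - 4/7*(-6) + (3/7)*(-6) - ⅐*(-6)*(-6)) = -13*(12/7 + 24/7 - 18/7 - 36/7) = -13*(-18/7) = 234/7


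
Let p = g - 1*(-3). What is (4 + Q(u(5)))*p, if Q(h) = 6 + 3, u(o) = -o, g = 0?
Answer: 39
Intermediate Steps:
Q(h) = 9
p = 3 (p = 0 - 1*(-3) = 0 + 3 = 3)
(4 + Q(u(5)))*p = (4 + 9)*3 = 13*3 = 39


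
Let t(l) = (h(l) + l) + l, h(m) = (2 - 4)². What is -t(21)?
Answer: -46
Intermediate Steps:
h(m) = 4 (h(m) = (-2)² = 4)
t(l) = 4 + 2*l (t(l) = (4 + l) + l = 4 + 2*l)
-t(21) = -(4 + 2*21) = -(4 + 42) = -1*46 = -46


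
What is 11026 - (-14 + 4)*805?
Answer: 19076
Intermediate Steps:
11026 - (-14 + 4)*805 = 11026 - (-10)*805 = 11026 - 1*(-8050) = 11026 + 8050 = 19076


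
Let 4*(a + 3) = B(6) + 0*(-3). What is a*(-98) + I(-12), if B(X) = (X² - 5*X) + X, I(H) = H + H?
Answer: -24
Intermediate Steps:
I(H) = 2*H
B(X) = X² - 4*X
a = 0 (a = -3 + (6*(-4 + 6) + 0*(-3))/4 = -3 + (6*2 + 0)/4 = -3 + (12 + 0)/4 = -3 + (¼)*12 = -3 + 3 = 0)
a*(-98) + I(-12) = 0*(-98) + 2*(-12) = 0 - 24 = -24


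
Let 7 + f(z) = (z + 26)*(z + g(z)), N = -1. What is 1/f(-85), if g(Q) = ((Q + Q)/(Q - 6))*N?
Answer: 91/465758 ≈ 0.00019538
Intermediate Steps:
g(Q) = -2*Q/(-6 + Q) (g(Q) = ((Q + Q)/(Q - 6))*(-1) = ((2*Q)/(-6 + Q))*(-1) = (2*Q/(-6 + Q))*(-1) = -2*Q/(-6 + Q))
f(z) = -7 + (26 + z)*(z - 2*z/(-6 + z)) (f(z) = -7 + (z + 26)*(z - 2*z/(-6 + z)) = -7 + (26 + z)*(z - 2*z/(-6 + z)))
1/f(-85) = 1/((42 + (-85)³ - 215*(-85) + 18*(-85)²)/(-6 - 85)) = 1/((42 - 614125 + 18275 + 18*7225)/(-91)) = 1/(-(42 - 614125 + 18275 + 130050)/91) = 1/(-1/91*(-465758)) = 1/(465758/91) = 91/465758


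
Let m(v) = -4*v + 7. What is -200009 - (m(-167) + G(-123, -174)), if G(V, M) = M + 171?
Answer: -200681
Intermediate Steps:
m(v) = 7 - 4*v
G(V, M) = 171 + M
-200009 - (m(-167) + G(-123, -174)) = -200009 - ((7 - 4*(-167)) + (171 - 174)) = -200009 - ((7 + 668) - 3) = -200009 - (675 - 3) = -200009 - 1*672 = -200009 - 672 = -200681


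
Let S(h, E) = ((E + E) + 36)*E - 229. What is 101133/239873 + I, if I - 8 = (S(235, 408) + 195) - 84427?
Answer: 63125799432/239873 ≈ 2.6316e+5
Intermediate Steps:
S(h, E) = -229 + E*(36 + 2*E) (S(h, E) = (2*E + 36)*E - 229 = (36 + 2*E)*E - 229 = E*(36 + 2*E) - 229 = -229 + E*(36 + 2*E))
I = 263163 (I = 8 + (((-229 + 2*408² + 36*408) + 195) - 84427) = 8 + (((-229 + 2*166464 + 14688) + 195) - 84427) = 8 + (((-229 + 332928 + 14688) + 195) - 84427) = 8 + ((347387 + 195) - 84427) = 8 + (347582 - 84427) = 8 + 263155 = 263163)
101133/239873 + I = 101133/239873 + 263163 = 63125799432/239873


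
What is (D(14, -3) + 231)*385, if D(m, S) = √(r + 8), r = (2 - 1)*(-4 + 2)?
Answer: 88935 + 385*√6 ≈ 89878.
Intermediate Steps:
r = -2 (r = 1*(-2) = -2)
D(m, S) = √6 (D(m, S) = √(-2 + 8) = √6)
(D(14, -3) + 231)*385 = (√6 + 231)*385 = (231 + √6)*385 = 88935 + 385*√6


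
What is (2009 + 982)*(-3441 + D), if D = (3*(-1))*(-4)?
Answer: -10256139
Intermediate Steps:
D = 12 (D = -3*(-4) = 12)
(2009 + 982)*(-3441 + D) = (2009 + 982)*(-3441 + 12) = 2991*(-3429) = -10256139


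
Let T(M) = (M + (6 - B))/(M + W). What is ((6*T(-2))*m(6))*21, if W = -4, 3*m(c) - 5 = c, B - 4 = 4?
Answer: 308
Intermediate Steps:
B = 8 (B = 4 + 4 = 8)
m(c) = 5/3 + c/3
T(M) = (-2 + M)/(-4 + M) (T(M) = (M + (6 - 1*8))/(M - 4) = (M + (6 - 8))/(-4 + M) = (M - 2)/(-4 + M) = (-2 + M)/(-4 + M))
((6*T(-2))*m(6))*21 = ((6*((-2 - 2)/(-4 - 2)))*(5/3 + (1/3)*6))*21 = ((6*(-4/(-6)))*(5/3 + 2))*21 = ((6*(-1/6*(-4)))*(11/3))*21 = ((6*(2/3))*(11/3))*21 = (4*(11/3))*21 = (44/3)*21 = 308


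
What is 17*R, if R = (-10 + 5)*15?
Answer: -1275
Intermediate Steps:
R = -75 (R = -5*15 = -75)
17*R = 17*(-75) = -1275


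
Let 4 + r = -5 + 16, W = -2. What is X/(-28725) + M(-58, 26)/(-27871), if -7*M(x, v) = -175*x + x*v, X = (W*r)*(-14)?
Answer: 210002438/5604161325 ≈ 0.037473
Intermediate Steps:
r = 7 (r = -4 + (-5 + 16) = -4 + 11 = 7)
X = 196 (X = -2*7*(-14) = -14*(-14) = 196)
M(x, v) = 25*x - v*x/7 (M(x, v) = -(-175*x + x*v)/7 = -(-175*x + v*x)/7 = 25*x - v*x/7)
X/(-28725) + M(-58, 26)/(-27871) = 196/(-28725) + ((⅐)*(-58)*(175 - 1*26))/(-27871) = 196*(-1/28725) + ((⅐)*(-58)*(175 - 26))*(-1/27871) = -196/28725 + ((⅐)*(-58)*149)*(-1/27871) = -196/28725 - 8642/7*(-1/27871) = -196/28725 + 8642/195097 = 210002438/5604161325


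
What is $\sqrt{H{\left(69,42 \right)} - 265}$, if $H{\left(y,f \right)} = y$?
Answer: $14 i \approx 14.0 i$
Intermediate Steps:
$\sqrt{H{\left(69,42 \right)} - 265} = \sqrt{69 - 265} = \sqrt{-196} = 14 i$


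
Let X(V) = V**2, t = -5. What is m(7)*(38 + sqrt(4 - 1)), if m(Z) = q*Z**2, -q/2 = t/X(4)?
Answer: 4655/4 + 245*sqrt(3)/8 ≈ 1216.8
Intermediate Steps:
q = 5/8 (q = -(-10)/(4**2) = -(-10)/16 = -2*(-5/16) = 5/8 ≈ 0.62500)
m(Z) = 5*Z**2/8
m(7)*(38 + sqrt(4 - 1)) = ((5/8)*7**2)*(38 + sqrt(4 - 1)) = ((5/8)*49)*(38 + sqrt(3)) = 245*(38 + sqrt(3))/8 = 4655/4 + 245*sqrt(3)/8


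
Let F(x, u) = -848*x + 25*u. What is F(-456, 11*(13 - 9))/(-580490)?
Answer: -193894/290245 ≈ -0.66804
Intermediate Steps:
F(-456, 11*(13 - 9))/(-580490) = (-848*(-456) + 25*(11*(13 - 9)))/(-580490) = (386688 + 25*(11*4))*(-1/580490) = (386688 + 25*44)*(-1/580490) = (386688 + 1100)*(-1/580490) = 387788*(-1/580490) = -193894/290245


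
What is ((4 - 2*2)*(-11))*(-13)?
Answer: 0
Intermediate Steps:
((4 - 2*2)*(-11))*(-13) = ((4 - 4)*(-11))*(-13) = (0*(-11))*(-13) = 0*(-13) = 0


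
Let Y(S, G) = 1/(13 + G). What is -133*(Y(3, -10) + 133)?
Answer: -53200/3 ≈ -17733.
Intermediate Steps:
-133*(Y(3, -10) + 133) = -133*(1/(13 - 10) + 133) = -133*(1/3 + 133) = -133*(⅓ + 133) = -133*400/3 = -53200/3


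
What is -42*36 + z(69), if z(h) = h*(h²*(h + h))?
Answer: 45332730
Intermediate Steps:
z(h) = 2*h⁴ (z(h) = h*(h²*(2*h)) = h*(2*h³) = 2*h⁴)
-42*36 + z(69) = -42*36 + 2*69⁴ = -1512 + 2*22667121 = -1512 + 45334242 = 45332730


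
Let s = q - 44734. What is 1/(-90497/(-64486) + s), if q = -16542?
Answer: -3394/207965981 ≈ -1.6320e-5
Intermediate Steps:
s = -61276 (s = -16542 - 44734 = -61276)
1/(-90497/(-64486) + s) = 1/(-90497/(-64486) - 61276) = 1/(-90497*(-1/64486) - 61276) = 1/(4763/3394 - 61276) = 1/(-207965981/3394) = -3394/207965981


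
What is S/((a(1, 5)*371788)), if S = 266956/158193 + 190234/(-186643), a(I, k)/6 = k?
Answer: 9865890773/164659046373225180 ≈ 5.9917e-8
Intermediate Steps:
a(I, k) = 6*k
S = 19731781546/29525616099 (S = 266956*(1/158193) + 190234*(-1/186643) = 266956/158193 - 190234/186643 = 19731781546/29525616099 ≈ 0.66829)
S/((a(1, 5)*371788)) = 19731781546/(29525616099*(((6*5)*371788))) = 19731781546/(29525616099*((30*371788))) = (19731781546/29525616099)/11153640 = (19731781546/29525616099)*(1/11153640) = 9865890773/164659046373225180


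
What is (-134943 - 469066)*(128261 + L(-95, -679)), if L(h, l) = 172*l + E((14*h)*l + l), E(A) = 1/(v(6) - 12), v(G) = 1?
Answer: -76227143818/11 ≈ -6.9297e+9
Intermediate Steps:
E(A) = -1/11 (E(A) = 1/(1 - 12) = 1/(-11) = -1/11)
L(h, l) = -1/11 + 172*l (L(h, l) = 172*l - 1/11 = -1/11 + 172*l)
(-134943 - 469066)*(128261 + L(-95, -679)) = (-134943 - 469066)*(128261 + (-1/11 + 172*(-679))) = -604009*(128261 + (-1/11 - 116788)) = -604009*(128261 - 1284669/11) = -604009*126202/11 = -76227143818/11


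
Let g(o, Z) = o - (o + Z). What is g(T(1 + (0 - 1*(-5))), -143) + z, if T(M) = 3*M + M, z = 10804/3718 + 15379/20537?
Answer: 509002264/3470753 ≈ 146.65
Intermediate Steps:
z = 12684585/3470753 (z = 10804*(1/3718) + 15379*(1/20537) = 5402/1859 + 15379/20537 = 12684585/3470753 ≈ 3.6547)
T(M) = 4*M
g(o, Z) = -Z (g(o, Z) = o - (Z + o) = o + (-Z - o) = -Z)
g(T(1 + (0 - 1*(-5))), -143) + z = -1*(-143) + 12684585/3470753 = 143 + 12684585/3470753 = 509002264/3470753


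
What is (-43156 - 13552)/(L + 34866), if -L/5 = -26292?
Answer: -28354/83163 ≈ -0.34094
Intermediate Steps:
L = 131460 (L = -5*(-26292) = 131460)
(-43156 - 13552)/(L + 34866) = (-43156 - 13552)/(131460 + 34866) = -56708/166326 = -56708*1/166326 = -28354/83163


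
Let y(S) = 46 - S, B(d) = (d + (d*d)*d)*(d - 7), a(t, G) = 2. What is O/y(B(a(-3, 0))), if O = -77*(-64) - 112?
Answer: 301/6 ≈ 50.167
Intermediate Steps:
B(d) = (-7 + d)*(d + d³) (B(d) = (d + d²*d)*(-7 + d) = (d + d³)*(-7 + d) = (-7 + d)*(d + d³))
O = 4816 (O = 4928 - 112 = 4816)
O/y(B(a(-3, 0))) = 4816/(46 - 2*(-7 + 2 + 2³ - 7*2²)) = 4816/(46 - 2*(-7 + 2 + 8 - 7*4)) = 4816/(46 - 2*(-7 + 2 + 8 - 28)) = 4816/(46 - 2*(-25)) = 4816/(46 - 1*(-50)) = 4816/(46 + 50) = 4816/96 = 4816*(1/96) = 301/6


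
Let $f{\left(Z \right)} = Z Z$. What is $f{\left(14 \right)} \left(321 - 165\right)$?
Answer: $30576$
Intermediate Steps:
$f{\left(Z \right)} = Z^{2}$
$f{\left(14 \right)} \left(321 - 165\right) = 14^{2} \left(321 - 165\right) = 196 \cdot 156 = 30576$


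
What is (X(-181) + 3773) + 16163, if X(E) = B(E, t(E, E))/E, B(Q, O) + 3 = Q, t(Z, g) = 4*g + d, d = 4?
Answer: 3608600/181 ≈ 19937.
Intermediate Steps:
t(Z, g) = 4 + 4*g (t(Z, g) = 4*g + 4 = 4 + 4*g)
B(Q, O) = -3 + Q
X(E) = (-3 + E)/E
(X(-181) + 3773) + 16163 = ((-3 - 181)/(-181) + 3773) + 16163 = (-1/181*(-184) + 3773) + 16163 = (184/181 + 3773) + 16163 = 683097/181 + 16163 = 3608600/181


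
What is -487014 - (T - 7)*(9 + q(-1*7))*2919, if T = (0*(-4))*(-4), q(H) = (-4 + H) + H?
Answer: -670911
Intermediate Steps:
q(H) = -4 + 2*H
T = 0 (T = 0*(-4) = 0)
-487014 - (T - 7)*(9 + q(-1*7))*2919 = -487014 - (0 - 7)*(9 + (-4 + 2*(-1*7)))*2919 = -487014 - (-7*(9 + (-4 + 2*(-7))))*2919 = -487014 - (-7*(9 + (-4 - 14)))*2919 = -487014 - (-7*(9 - 18))*2919 = -487014 - (-7*(-9))*2919 = -487014 - 63*2919 = -487014 - 1*183897 = -487014 - 183897 = -670911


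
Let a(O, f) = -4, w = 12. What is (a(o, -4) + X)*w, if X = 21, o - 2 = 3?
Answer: 204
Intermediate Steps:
o = 5 (o = 2 + 3 = 5)
(a(o, -4) + X)*w = (-4 + 21)*12 = 17*12 = 204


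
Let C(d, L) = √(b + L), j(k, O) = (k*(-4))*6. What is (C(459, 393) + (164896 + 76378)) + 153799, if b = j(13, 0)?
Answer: 395082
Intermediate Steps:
j(k, O) = -24*k (j(k, O) = -4*k*6 = -24*k)
b = -312 (b = -24*13 = -312)
C(d, L) = √(-312 + L)
(C(459, 393) + (164896 + 76378)) + 153799 = (√(-312 + 393) + (164896 + 76378)) + 153799 = (√81 + 241274) + 153799 = (9 + 241274) + 153799 = 241283 + 153799 = 395082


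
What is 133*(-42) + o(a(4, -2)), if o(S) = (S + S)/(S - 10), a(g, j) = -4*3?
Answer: -61434/11 ≈ -5584.9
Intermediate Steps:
a(g, j) = -12
o(S) = 2*S/(-10 + S) (o(S) = (2*S)/(-10 + S) = 2*S/(-10 + S))
133*(-42) + o(a(4, -2)) = 133*(-42) + 2*(-12)/(-10 - 12) = -5586 + 2*(-12)/(-22) = -5586 + 2*(-12)*(-1/22) = -5586 + 12/11 = -61434/11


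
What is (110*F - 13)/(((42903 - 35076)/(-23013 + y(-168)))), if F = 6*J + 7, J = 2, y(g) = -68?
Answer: -47939237/7827 ≈ -6124.9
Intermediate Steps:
F = 19 (F = 6*2 + 7 = 12 + 7 = 19)
(110*F - 13)/(((42903 - 35076)/(-23013 + y(-168)))) = (110*19 - 13)/(((42903 - 35076)/(-23013 - 68))) = (2090 - 13)/((7827/(-23081))) = 2077/((7827*(-1/23081))) = 2077/(-7827/23081) = 2077*(-23081/7827) = -47939237/7827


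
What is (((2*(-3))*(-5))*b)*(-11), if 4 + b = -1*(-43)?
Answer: -12870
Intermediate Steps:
b = 39 (b = -4 - 1*(-43) = -4 + 43 = 39)
(((2*(-3))*(-5))*b)*(-11) = (((2*(-3))*(-5))*39)*(-11) = (-6*(-5)*39)*(-11) = (30*39)*(-11) = 1170*(-11) = -12870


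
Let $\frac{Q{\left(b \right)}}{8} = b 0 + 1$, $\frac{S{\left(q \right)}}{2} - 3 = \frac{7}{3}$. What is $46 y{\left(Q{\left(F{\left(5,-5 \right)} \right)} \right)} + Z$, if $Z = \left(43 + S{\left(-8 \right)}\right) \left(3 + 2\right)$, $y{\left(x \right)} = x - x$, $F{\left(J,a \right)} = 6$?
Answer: $\frac{805}{3} \approx 268.33$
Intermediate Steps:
$S{\left(q \right)} = \frac{32}{3}$ ($S{\left(q \right)} = 6 + 2 \cdot \frac{7}{3} = 6 + \frac{14}{3} = \frac{32}{3}$)
$Q{\left(b \right)} = 8$ ($Q{\left(b \right)} = 8 \left(b 0 + 1\right) = 8 \left(0 + 1\right) = 8 \cdot 1 = 8$)
$y{\left(x \right)} = 0$
$Z = \frac{805}{3}$ ($Z = \left(43 + \frac{32}{3}\right) \left(3 + 2\right) = \frac{161}{3} \cdot 5 = \frac{805}{3} \approx 268.33$)
$46 y{\left(Q{\left(F{\left(5,-5 \right)} \right)} \right)} + Z = 46 \cdot 0 + \frac{805}{3} = 0 + \frac{805}{3} = \frac{805}{3}$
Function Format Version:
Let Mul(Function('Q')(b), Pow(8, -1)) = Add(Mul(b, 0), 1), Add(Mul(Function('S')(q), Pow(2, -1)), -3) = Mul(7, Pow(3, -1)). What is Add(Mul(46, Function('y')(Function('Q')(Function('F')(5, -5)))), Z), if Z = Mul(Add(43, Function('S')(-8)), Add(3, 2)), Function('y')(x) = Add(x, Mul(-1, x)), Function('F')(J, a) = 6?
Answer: Rational(805, 3) ≈ 268.33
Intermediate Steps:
Function('S')(q) = Rational(32, 3) (Function('S')(q) = Add(6, Mul(2, Mul(7, Pow(3, -1)))) = Add(6, Mul(2, Mul(7, Rational(1, 3)))) = Add(6, Mul(2, Rational(7, 3))) = Add(6, Rational(14, 3)) = Rational(32, 3))
Function('Q')(b) = 8 (Function('Q')(b) = Mul(8, Add(Mul(b, 0), 1)) = Mul(8, Add(0, 1)) = Mul(8, 1) = 8)
Function('y')(x) = 0
Z = Rational(805, 3) (Z = Mul(Add(43, Rational(32, 3)), Add(3, 2)) = Mul(Rational(161, 3), 5) = Rational(805, 3) ≈ 268.33)
Add(Mul(46, Function('y')(Function('Q')(Function('F')(5, -5)))), Z) = Add(Mul(46, 0), Rational(805, 3)) = Add(0, Rational(805, 3)) = Rational(805, 3)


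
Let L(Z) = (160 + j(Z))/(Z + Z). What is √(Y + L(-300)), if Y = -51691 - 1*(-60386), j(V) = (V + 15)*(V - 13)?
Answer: √30765810/60 ≈ 92.445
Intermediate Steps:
j(V) = (-13 + V)*(15 + V) (j(V) = (15 + V)*(-13 + V) = (-13 + V)*(15 + V))
L(Z) = (-35 + Z² + 2*Z)/(2*Z) (L(Z) = (160 + (-195 + Z² + 2*Z))/(Z + Z) = (-35 + Z² + 2*Z)/((2*Z)) = (-35 + Z² + 2*Z)*(1/(2*Z)) = (-35 + Z² + 2*Z)/(2*Z))
Y = 8695 (Y = -51691 + 60386 = 8695)
√(Y + L(-300)) = √(8695 + (1 + (½)*(-300) - 35/2/(-300))) = √(8695 + (1 - 150 - 35/2*(-1/300))) = √(8695 + (1 - 150 + 7/120)) = √(8695 - 17873/120) = √(1025527/120) = √30765810/60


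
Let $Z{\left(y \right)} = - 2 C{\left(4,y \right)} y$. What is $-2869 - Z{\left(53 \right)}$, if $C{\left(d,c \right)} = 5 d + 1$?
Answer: $-643$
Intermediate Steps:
$C{\left(d,c \right)} = 1 + 5 d$
$Z{\left(y \right)} = - 42 y$ ($Z{\left(y \right)} = - 2 \left(1 + 5 \cdot 4\right) y = - 2 \left(1 + 20\right) y = \left(-2\right) 21 y = - 42 y$)
$-2869 - Z{\left(53 \right)} = -2869 - \left(-42\right) 53 = -2869 - -2226 = -2869 + 2226 = -643$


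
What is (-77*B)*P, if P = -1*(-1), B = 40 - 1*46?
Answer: 462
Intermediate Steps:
B = -6 (B = 40 - 46 = -6)
P = 1
(-77*B)*P = -77*(-6)*1 = 462*1 = 462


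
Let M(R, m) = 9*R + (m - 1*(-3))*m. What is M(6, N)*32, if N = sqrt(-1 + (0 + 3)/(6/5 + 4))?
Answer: 22288/13 + 48*I*sqrt(286)/13 ≈ 1714.5 + 62.443*I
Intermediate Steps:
N = I*sqrt(286)/26 (N = sqrt(-1 + 3/(6*(1/5) + 4)) = sqrt(-1 + 3/(6/5 + 4)) = sqrt(-1 + 3/(26/5)) = sqrt(-1 + 3*(5/26)) = sqrt(-1 + 15/26) = sqrt(-11/26) = I*sqrt(286)/26 ≈ 0.65044*I)
M(R, m) = 9*R + m*(3 + m) (M(R, m) = 9*R + (m + 3)*m = 9*R + (3 + m)*m = 9*R + m*(3 + m))
M(6, N)*32 = ((I*sqrt(286)/26)**2 + 3*(I*sqrt(286)/26) + 9*6)*32 = (-11/26 + 3*I*sqrt(286)/26 + 54)*32 = (1393/26 + 3*I*sqrt(286)/26)*32 = 22288/13 + 48*I*sqrt(286)/13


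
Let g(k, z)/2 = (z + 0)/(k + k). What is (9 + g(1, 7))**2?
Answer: 256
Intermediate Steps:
g(k, z) = z/k (g(k, z) = 2*((z + 0)/(k + k)) = 2*(z/((2*k))) = 2*(z*(1/(2*k))) = 2*(z/(2*k)) = z/k)
(9 + g(1, 7))**2 = (9 + 7/1)**2 = (9 + 7*1)**2 = (9 + 7)**2 = 16**2 = 256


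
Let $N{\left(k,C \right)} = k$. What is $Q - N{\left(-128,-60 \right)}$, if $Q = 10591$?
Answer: $10719$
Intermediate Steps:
$Q - N{\left(-128,-60 \right)} = 10591 - -128 = 10591 + 128 = 10719$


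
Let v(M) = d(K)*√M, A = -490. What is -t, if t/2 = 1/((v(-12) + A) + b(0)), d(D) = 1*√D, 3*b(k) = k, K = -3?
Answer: 1/248 ≈ 0.0040323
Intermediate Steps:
b(k) = k/3
d(D) = √D
v(M) = I*√3*√M (v(M) = √(-3)*√M = (I*√3)*√M = I*√3*√M)
t = -1/248 (t = 2/((I*√3*√(-12) - 490) + (⅓)*0) = 2/((I*√3*(2*I*√3) - 490) + 0) = 2/((-6 - 490) + 0) = 2/(-496 + 0) = 2/(-496) = 2*(-1/496) = -1/248 ≈ -0.0040323)
-t = -1*(-1/248) = 1/248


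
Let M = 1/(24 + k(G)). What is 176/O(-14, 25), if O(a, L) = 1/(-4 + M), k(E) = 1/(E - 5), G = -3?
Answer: -133056/191 ≈ -696.63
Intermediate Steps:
k(E) = 1/(-5 + E)
M = 8/191 (M = 1/(24 + 1/(-5 - 3)) = 1/(24 + 1/(-8)) = 1/(24 - 1/8) = 1/(191/8) = 8/191 ≈ 0.041885)
O(a, L) = -191/756 (O(a, L) = 1/(-4 + 8/191) = 1/(-756/191) = -191/756)
176/O(-14, 25) = 176/(-191/756) = 176*(-756/191) = -133056/191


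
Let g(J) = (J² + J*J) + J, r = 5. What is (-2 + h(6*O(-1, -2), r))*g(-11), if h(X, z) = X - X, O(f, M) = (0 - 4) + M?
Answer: -462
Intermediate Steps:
O(f, M) = -4 + M
g(J) = J + 2*J² (g(J) = (J² + J²) + J = 2*J² + J = J + 2*J²)
h(X, z) = 0
(-2 + h(6*O(-1, -2), r))*g(-11) = (-2 + 0)*(-11*(1 + 2*(-11))) = -(-22)*(1 - 22) = -(-22)*(-21) = -2*231 = -462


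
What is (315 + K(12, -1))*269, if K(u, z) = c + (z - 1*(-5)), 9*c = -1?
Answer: 772030/9 ≈ 85781.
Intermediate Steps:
c = -⅑ (c = (⅑)*(-1) = -⅑ ≈ -0.11111)
K(u, z) = 44/9 + z (K(u, z) = -⅑ + (z - 1*(-5)) = -⅑ + (z + 5) = -⅑ + (5 + z) = 44/9 + z)
(315 + K(12, -1))*269 = (315 + (44/9 - 1))*269 = (315 + 35/9)*269 = (2870/9)*269 = 772030/9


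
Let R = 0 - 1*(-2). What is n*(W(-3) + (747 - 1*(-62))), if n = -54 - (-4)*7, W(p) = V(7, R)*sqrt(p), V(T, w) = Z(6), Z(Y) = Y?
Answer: -21034 - 156*I*sqrt(3) ≈ -21034.0 - 270.2*I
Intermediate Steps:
R = 2 (R = 0 + 2 = 2)
V(T, w) = 6
W(p) = 6*sqrt(p)
n = -26 (n = -54 - 1*(-28) = -54 + 28 = -26)
n*(W(-3) + (747 - 1*(-62))) = -26*(6*sqrt(-3) + (747 - 1*(-62))) = -26*(6*(I*sqrt(3)) + (747 + 62)) = -26*(6*I*sqrt(3) + 809) = -26*(809 + 6*I*sqrt(3)) = -21034 - 156*I*sqrt(3)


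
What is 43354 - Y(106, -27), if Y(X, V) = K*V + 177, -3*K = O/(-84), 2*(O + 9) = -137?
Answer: 2417447/56 ≈ 43169.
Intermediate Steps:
O = -155/2 (O = -9 + (½)*(-137) = -9 - 137/2 = -155/2 ≈ -77.500)
K = -155/504 (K = -(-155)/(6*(-84)) = -(-155)*(-1)/(6*84) = -⅓*155/168 = -155/504 ≈ -0.30754)
Y(X, V) = 177 - 155*V/504 (Y(X, V) = -155*V/504 + 177 = 177 - 155*V/504)
43354 - Y(106, -27) = 43354 - (177 - 155/504*(-27)) = 43354 - (177 + 465/56) = 43354 - 1*10377/56 = 43354 - 10377/56 = 2417447/56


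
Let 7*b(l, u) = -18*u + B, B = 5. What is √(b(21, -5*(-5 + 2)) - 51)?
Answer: I*√4354/7 ≈ 9.4264*I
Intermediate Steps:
b(l, u) = 5/7 - 18*u/7 (b(l, u) = (-18*u + 5)/7 = (5 - 18*u)/7 = 5/7 - 18*u/7)
√(b(21, -5*(-5 + 2)) - 51) = √((5/7 - (-90)*(-5 + 2)/7) - 51) = √((5/7 - (-90)*(-3)/7) - 51) = √((5/7 - 18/7*15) - 51) = √((5/7 - 270/7) - 51) = √(-265/7 - 51) = √(-622/7) = I*√4354/7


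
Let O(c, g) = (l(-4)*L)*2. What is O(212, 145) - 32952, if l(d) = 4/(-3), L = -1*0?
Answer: -32952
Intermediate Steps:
L = 0
l(d) = -4/3 (l(d) = 4*(-⅓) = -4/3)
O(c, g) = 0 (O(c, g) = -4/3*0*2 = 0*2 = 0)
O(212, 145) - 32952 = 0 - 32952 = -32952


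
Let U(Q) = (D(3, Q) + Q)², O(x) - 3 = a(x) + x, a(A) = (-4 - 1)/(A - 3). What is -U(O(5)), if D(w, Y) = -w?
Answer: -25/4 ≈ -6.2500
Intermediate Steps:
a(A) = -5/(-3 + A)
O(x) = 3 + x - 5/(-3 + x) (O(x) = 3 + (-5/(-3 + x) + x) = 3 + (x - 5/(-3 + x)) = 3 + x - 5/(-3 + x))
U(Q) = (-3 + Q)² (U(Q) = (-1*3 + Q)² = (-3 + Q)²)
-U(O(5)) = -(-3 + (-14 + 5²)/(-3 + 5))² = -(-3 + (-14 + 25)/2)² = -(-3 + (½)*11)² = -(-3 + 11/2)² = -(5/2)² = -1*25/4 = -25/4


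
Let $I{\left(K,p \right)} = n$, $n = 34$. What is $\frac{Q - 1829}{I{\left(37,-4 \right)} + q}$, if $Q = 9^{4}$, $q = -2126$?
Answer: $- \frac{1183}{523} \approx -2.262$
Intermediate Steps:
$Q = 6561$
$I{\left(K,p \right)} = 34$
$\frac{Q - 1829}{I{\left(37,-4 \right)} + q} = \frac{6561 - 1829}{34 - 2126} = \frac{4732}{-2092} = 4732 \left(- \frac{1}{2092}\right) = - \frac{1183}{523}$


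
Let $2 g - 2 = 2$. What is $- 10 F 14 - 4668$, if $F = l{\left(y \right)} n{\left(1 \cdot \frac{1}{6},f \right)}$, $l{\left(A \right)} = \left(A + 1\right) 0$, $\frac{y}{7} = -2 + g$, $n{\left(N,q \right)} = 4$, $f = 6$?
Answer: $-4668$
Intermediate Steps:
$g = 2$ ($g = 1 + \frac{1}{2} \cdot 2 = 1 + 1 = 2$)
$y = 0$ ($y = 7 \left(-2 + 2\right) = 7 \cdot 0 = 0$)
$l{\left(A \right)} = 0$ ($l{\left(A \right)} = \left(1 + A\right) 0 = 0$)
$F = 0$ ($F = 0 \cdot 4 = 0$)
$- 10 F 14 - 4668 = \left(-10\right) 0 \cdot 14 - 4668 = 0 \cdot 14 - 4668 = 0 - 4668 = -4668$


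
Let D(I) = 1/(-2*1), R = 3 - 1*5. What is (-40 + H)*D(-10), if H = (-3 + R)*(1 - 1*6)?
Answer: 15/2 ≈ 7.5000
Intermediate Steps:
R = -2 (R = 3 - 5 = -2)
D(I) = -1/2 (D(I) = 1/(-2) = -1/2)
H = 25 (H = (-3 - 2)*(1 - 1*6) = -5*(1 - 6) = -5*(-5) = 25)
(-40 + H)*D(-10) = (-40 + 25)*(-1/2) = -15*(-1/2) = 15/2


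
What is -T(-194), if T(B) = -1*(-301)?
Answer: -301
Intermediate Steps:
T(B) = 301
-T(-194) = -1*301 = -301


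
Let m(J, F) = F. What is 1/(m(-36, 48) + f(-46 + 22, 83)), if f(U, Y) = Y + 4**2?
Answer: 1/147 ≈ 0.0068027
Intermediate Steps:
f(U, Y) = 16 + Y (f(U, Y) = Y + 16 = 16 + Y)
1/(m(-36, 48) + f(-46 + 22, 83)) = 1/(48 + (16 + 83)) = 1/(48 + 99) = 1/147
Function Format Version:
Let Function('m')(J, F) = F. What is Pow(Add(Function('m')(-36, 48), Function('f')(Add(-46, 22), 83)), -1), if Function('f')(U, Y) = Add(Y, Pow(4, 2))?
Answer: Rational(1, 147) ≈ 0.0068027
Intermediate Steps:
Function('f')(U, Y) = Add(16, Y) (Function('f')(U, Y) = Add(Y, 16) = Add(16, Y))
Pow(Add(Function('m')(-36, 48), Function('f')(Add(-46, 22), 83)), -1) = Pow(Add(48, Add(16, 83)), -1) = Pow(Add(48, 99), -1) = Pow(147, -1) = Rational(1, 147)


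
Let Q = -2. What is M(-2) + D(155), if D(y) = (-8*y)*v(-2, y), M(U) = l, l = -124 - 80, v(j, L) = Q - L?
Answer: 194476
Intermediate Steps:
v(j, L) = -2 - L
l = -204
M(U) = -204
D(y) = -8*y*(-2 - y) (D(y) = (-8*y)*(-2 - y) = -8*y*(-2 - y))
M(-2) + D(155) = -204 + 8*155*(2 + 155) = -204 + 8*155*157 = -204 + 194680 = 194476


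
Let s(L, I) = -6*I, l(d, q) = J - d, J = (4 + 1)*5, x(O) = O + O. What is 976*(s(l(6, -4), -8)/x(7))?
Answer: 23424/7 ≈ 3346.3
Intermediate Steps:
x(O) = 2*O
J = 25 (J = 5*5 = 25)
l(d, q) = 25 - d
976*(s(l(6, -4), -8)/x(7)) = 976*((-6*(-8))/((2*7))) = 976*(48/14) = 976*(48*(1/14)) = 976*(24/7) = 23424/7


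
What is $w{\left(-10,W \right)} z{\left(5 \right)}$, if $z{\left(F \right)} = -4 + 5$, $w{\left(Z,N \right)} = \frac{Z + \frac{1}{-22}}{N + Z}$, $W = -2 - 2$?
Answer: $\frac{221}{308} \approx 0.71753$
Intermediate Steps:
$W = -4$ ($W = -2 - 2 = -4$)
$w{\left(Z,N \right)} = \frac{- \frac{1}{22} + Z}{N + Z}$ ($w{\left(Z,N \right)} = \frac{Z - \frac{1}{22}}{N + Z} = \frac{- \frac{1}{22} + Z}{N + Z}$)
$z{\left(F \right)} = 1$
$w{\left(-10,W \right)} z{\left(5 \right)} = \frac{- \frac{1}{22} - 10}{-4 - 10} \cdot 1 = \frac{1}{-14} \left(- \frac{221}{22}\right) 1 = \left(- \frac{1}{14}\right) \left(- \frac{221}{22}\right) 1 = \frac{221}{308} \cdot 1 = \frac{221}{308}$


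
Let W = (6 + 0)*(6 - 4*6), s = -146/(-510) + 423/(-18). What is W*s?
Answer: 213102/85 ≈ 2507.1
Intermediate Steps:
s = -11839/510 (s = -146*(-1/510) + 423*(-1/18) = 73/255 - 47/2 = -11839/510 ≈ -23.214)
W = -108 (W = 6*(6 - 24) = 6*(-18) = -108)
W*s = -108*(-11839/510) = 213102/85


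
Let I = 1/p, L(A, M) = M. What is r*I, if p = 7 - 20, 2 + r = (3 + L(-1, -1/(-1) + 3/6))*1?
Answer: -5/26 ≈ -0.19231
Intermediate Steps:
r = 5/2 (r = -2 + (3 + (-1/(-1) + 3/6))*1 = -2 + (3 + (-1*(-1) + 3*(⅙)))*1 = -2 + (3 + (1 + ½))*1 = -2 + (3 + 3/2)*1 = -2 + (9/2)*1 = -2 + 9/2 = 5/2 ≈ 2.5000)
p = -13
I = -1/13 (I = 1/(-13) = -1/13 ≈ -0.076923)
r*I = (5/2)*(-1/13) = -5/26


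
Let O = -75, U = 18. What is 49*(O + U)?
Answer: -2793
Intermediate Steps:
49*(O + U) = 49*(-75 + 18) = 49*(-57) = -2793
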